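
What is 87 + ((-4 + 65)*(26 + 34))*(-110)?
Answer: -402513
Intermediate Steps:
87 + ((-4 + 65)*(26 + 34))*(-110) = 87 + (61*60)*(-110) = 87 + 3660*(-110) = 87 - 402600 = -402513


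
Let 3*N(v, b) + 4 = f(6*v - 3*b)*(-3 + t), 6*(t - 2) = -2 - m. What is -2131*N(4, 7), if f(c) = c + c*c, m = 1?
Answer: 46882/3 ≈ 15627.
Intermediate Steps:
f(c) = c + c**2
t = 3/2 (t = 2 + (-2 - 1*1)/6 = 2 + (-2 - 1)/6 = 2 + (1/6)*(-3) = 2 - 1/2 = 3/2 ≈ 1.5000)
N(v, b) = -4/3 - (-3*b + 6*v)*(1 - 3*b + 6*v)/2 (N(v, b) = -4/3 + (((6*v - 3*b)*(1 + (6*v - 3*b)))*(-3 + 3/2))/3 = -4/3 + (((-3*b + 6*v)*(1 + (-3*b + 6*v)))*(-3/2))/3 = -4/3 + (((-3*b + 6*v)*(1 - 3*b + 6*v))*(-3/2))/3 = -4/3 + (-3*(-3*b + 6*v)*(1 - 3*b + 6*v)/2)/3 = -4/3 - (-3*b + 6*v)*(1 - 3*b + 6*v)/2)
-2131*N(4, 7) = -2131*(-4/3 + 3*(7 - 2*4)*(1 - 3*7 + 6*4)/2) = -2131*(-4/3 + 3*(7 - 8)*(1 - 21 + 24)/2) = -2131*(-4/3 + (3/2)*(-1)*4) = -2131*(-4/3 - 6) = -2131*(-22/3) = 46882/3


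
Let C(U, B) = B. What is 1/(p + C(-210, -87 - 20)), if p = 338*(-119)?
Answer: -1/40329 ≈ -2.4796e-5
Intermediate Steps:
p = -40222
1/(p + C(-210, -87 - 20)) = 1/(-40222 + (-87 - 20)) = 1/(-40222 - 107) = 1/(-40329) = -1/40329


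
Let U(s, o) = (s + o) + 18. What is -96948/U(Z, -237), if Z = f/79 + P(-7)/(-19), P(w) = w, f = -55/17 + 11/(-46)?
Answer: 12643979704/28519715 ≈ 443.34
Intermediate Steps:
f = -2717/782 (f = -55*1/17 + 11*(-1/46) = -55/17 - 11/46 = -2717/782 ≈ -3.4744)
Z = 380823/1173782 (Z = -2717/782/79 - 7/(-19) = -2717/782*1/79 - 7*(-1/19) = -2717/61778 + 7/19 = 380823/1173782 ≈ 0.32444)
U(s, o) = 18 + o + s (U(s, o) = (o + s) + 18 = 18 + o + s)
-96948/U(Z, -237) = -96948/(18 - 237 + 380823/1173782) = -96948/(-256677435/1173782) = -96948*(-1173782/256677435) = 12643979704/28519715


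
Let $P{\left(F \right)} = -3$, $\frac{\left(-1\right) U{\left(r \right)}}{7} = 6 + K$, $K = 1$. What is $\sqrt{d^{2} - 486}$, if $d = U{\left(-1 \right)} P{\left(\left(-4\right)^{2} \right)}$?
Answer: $3 \sqrt{2347} \approx 145.34$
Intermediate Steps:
$U{\left(r \right)} = -49$ ($U{\left(r \right)} = - 7 \left(6 + 1\right) = \left(-7\right) 7 = -49$)
$d = 147$ ($d = \left(-49\right) \left(-3\right) = 147$)
$\sqrt{d^{2} - 486} = \sqrt{147^{2} - 486} = \sqrt{21609 - 486} = \sqrt{21123} = 3 \sqrt{2347}$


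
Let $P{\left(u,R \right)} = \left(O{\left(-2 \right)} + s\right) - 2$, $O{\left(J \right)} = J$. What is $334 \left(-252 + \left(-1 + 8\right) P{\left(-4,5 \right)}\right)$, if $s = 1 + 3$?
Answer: $-84168$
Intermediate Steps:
$s = 4$
$P{\left(u,R \right)} = 0$ ($P{\left(u,R \right)} = \left(-2 + 4\right) - 2 = 2 - 2 = 0$)
$334 \left(-252 + \left(-1 + 8\right) P{\left(-4,5 \right)}\right) = 334 \left(-252 + \left(-1 + 8\right) 0\right) = 334 \left(-252 + 7 \cdot 0\right) = 334 \left(-252 + 0\right) = 334 \left(-252\right) = -84168$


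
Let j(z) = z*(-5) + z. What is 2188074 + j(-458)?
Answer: 2189906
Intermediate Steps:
j(z) = -4*z (j(z) = -5*z + z = -4*z)
2188074 + j(-458) = 2188074 - 4*(-458) = 2188074 + 1832 = 2189906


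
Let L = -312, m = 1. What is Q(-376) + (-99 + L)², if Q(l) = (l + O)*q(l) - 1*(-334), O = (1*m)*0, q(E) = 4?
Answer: 167751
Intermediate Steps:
O = 0 (O = (1*1)*0 = 1*0 = 0)
Q(l) = 334 + 4*l (Q(l) = (l + 0)*4 - 1*(-334) = l*4 + 334 = 4*l + 334 = 334 + 4*l)
Q(-376) + (-99 + L)² = (334 + 4*(-376)) + (-99 - 312)² = (334 - 1504) + (-411)² = -1170 + 168921 = 167751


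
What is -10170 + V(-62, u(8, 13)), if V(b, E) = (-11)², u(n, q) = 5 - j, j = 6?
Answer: -10049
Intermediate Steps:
u(n, q) = -1 (u(n, q) = 5 - 1*6 = 5 - 6 = -1)
V(b, E) = 121
-10170 + V(-62, u(8, 13)) = -10170 + 121 = -10049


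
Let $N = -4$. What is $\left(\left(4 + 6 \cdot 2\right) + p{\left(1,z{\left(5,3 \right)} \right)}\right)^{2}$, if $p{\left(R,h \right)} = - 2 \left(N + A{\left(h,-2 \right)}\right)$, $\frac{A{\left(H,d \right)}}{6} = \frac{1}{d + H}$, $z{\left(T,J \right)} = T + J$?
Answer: $484$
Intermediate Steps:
$z{\left(T,J \right)} = J + T$
$A{\left(H,d \right)} = \frac{6}{H + d}$ ($A{\left(H,d \right)} = \frac{6}{d + H} = \frac{6}{H + d}$)
$p{\left(R,h \right)} = 8 - \frac{12}{-2 + h}$ ($p{\left(R,h \right)} = - 2 \left(-4 + \frac{6}{h - 2}\right) = - 2 \left(-4 + \frac{6}{-2 + h}\right) = 8 - \frac{12}{-2 + h}$)
$\left(\left(4 + 6 \cdot 2\right) + p{\left(1,z{\left(5,3 \right)} \right)}\right)^{2} = \left(\left(4 + 6 \cdot 2\right) + \frac{4 \left(-7 + 2 \left(3 + 5\right)\right)}{-2 + \left(3 + 5\right)}\right)^{2} = \left(\left(4 + 12\right) + \frac{4 \left(-7 + 2 \cdot 8\right)}{-2 + 8}\right)^{2} = \left(16 + \frac{4 \left(-7 + 16\right)}{6}\right)^{2} = \left(16 + 4 \cdot \frac{1}{6} \cdot 9\right)^{2} = \left(16 + 6\right)^{2} = 22^{2} = 484$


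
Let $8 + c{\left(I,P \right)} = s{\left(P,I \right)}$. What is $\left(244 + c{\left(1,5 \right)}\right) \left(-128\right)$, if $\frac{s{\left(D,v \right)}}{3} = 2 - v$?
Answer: $-30592$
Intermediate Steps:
$s{\left(D,v \right)} = 6 - 3 v$ ($s{\left(D,v \right)} = 3 \left(2 - v\right) = 6 - 3 v$)
$c{\left(I,P \right)} = -2 - 3 I$ ($c{\left(I,P \right)} = -8 - \left(-6 + 3 I\right) = -2 - 3 I$)
$\left(244 + c{\left(1,5 \right)}\right) \left(-128\right) = \left(244 - 5\right) \left(-128\right) = 239 \left(-128\right) = -30592$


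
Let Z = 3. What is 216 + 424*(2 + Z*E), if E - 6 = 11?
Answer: 22688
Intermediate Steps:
E = 17 (E = 6 + 11 = 17)
216 + 424*(2 + Z*E) = 216 + 424*(2 + 3*17) = 216 + 424*(2 + 51) = 216 + 424*53 = 216 + 22472 = 22688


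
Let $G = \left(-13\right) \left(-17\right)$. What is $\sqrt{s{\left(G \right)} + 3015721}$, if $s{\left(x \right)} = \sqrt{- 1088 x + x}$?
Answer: $\sqrt{3015721 + i \sqrt{240227}} \approx 1736.6 + 0.14 i$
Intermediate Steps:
$G = 221$
$s{\left(x \right)} = \sqrt{1087} \sqrt{- x}$ ($s{\left(x \right)} = \sqrt{- 1087 x} = \sqrt{1087} \sqrt{- x}$)
$\sqrt{s{\left(G \right)} + 3015721} = \sqrt{\sqrt{1087} \sqrt{\left(-1\right) 221} + 3015721} = \sqrt{\sqrt{1087} \sqrt{-221} + 3015721} = \sqrt{\sqrt{1087} i \sqrt{221} + 3015721} = \sqrt{i \sqrt{240227} + 3015721} = \sqrt{3015721 + i \sqrt{240227}}$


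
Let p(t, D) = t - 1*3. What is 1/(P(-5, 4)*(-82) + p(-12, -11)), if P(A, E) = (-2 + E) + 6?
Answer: -1/671 ≈ -0.0014903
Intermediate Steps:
p(t, D) = -3 + t (p(t, D) = t - 3 = -3 + t)
P(A, E) = 4 + E
1/(P(-5, 4)*(-82) + p(-12, -11)) = 1/((4 + 4)*(-82) + (-3 - 12)) = 1/(8*(-82) - 15) = 1/(-656 - 15) = 1/(-671) = -1/671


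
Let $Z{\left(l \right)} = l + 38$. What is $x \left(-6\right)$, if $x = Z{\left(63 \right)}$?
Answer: $-606$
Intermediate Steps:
$Z{\left(l \right)} = 38 + l$
$x = 101$ ($x = 38 + 63 = 101$)
$x \left(-6\right) = 101 \left(-6\right) = -606$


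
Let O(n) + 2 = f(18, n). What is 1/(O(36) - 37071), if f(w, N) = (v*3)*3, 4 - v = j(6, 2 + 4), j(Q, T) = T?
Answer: -1/37091 ≈ -2.6961e-5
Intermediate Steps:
v = -2 (v = 4 - (2 + 4) = 4 - 1*6 = 4 - 6 = -2)
f(w, N) = -18 (f(w, N) = -2*3*3 = -6*3 = -18)
O(n) = -20 (O(n) = -2 - 18 = -20)
1/(O(36) - 37071) = 1/(-20 - 37071) = 1/(-37091) = -1/37091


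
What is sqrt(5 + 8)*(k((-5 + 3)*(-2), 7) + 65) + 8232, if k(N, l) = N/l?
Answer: 8232 + 459*sqrt(13)/7 ≈ 8468.4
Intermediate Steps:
sqrt(5 + 8)*(k((-5 + 3)*(-2), 7) + 65) + 8232 = sqrt(5 + 8)*(((-5 + 3)*(-2))/7 + 65) + 8232 = sqrt(13)*(-2*(-2)*(1/7) + 65) + 8232 = sqrt(13)*(4*(1/7) + 65) + 8232 = sqrt(13)*(4/7 + 65) + 8232 = sqrt(13)*(459/7) + 8232 = 459*sqrt(13)/7 + 8232 = 8232 + 459*sqrt(13)/7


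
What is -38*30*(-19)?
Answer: 21660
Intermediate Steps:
-38*30*(-19) = -1140*(-19) = 21660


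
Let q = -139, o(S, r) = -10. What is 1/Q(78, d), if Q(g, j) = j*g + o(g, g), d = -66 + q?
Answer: -1/16000 ≈ -6.2500e-5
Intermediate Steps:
d = -205 (d = -66 - 139 = -205)
Q(g, j) = -10 + g*j (Q(g, j) = j*g - 10 = g*j - 10 = -10 + g*j)
1/Q(78, d) = 1/(-10 + 78*(-205)) = 1/(-10 - 15990) = 1/(-16000) = -1/16000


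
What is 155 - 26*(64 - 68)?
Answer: 259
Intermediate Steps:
155 - 26*(64 - 68) = 155 - 26*(-4) = 155 + 104 = 259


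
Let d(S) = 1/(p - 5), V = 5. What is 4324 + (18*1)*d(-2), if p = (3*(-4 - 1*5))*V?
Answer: 302671/70 ≈ 4323.9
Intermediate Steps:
p = -135 (p = (3*(-4 - 1*5))*5 = (3*(-4 - 5))*5 = (3*(-9))*5 = -27*5 = -135)
d(S) = -1/140 (d(S) = 1/(-135 - 5) = 1/(-140) = -1/140)
4324 + (18*1)*d(-2) = 4324 + (18*1)*(-1/140) = 4324 + 18*(-1/140) = 4324 - 9/70 = 302671/70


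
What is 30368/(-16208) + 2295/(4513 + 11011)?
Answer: -27139717/15725812 ≈ -1.7258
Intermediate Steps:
30368/(-16208) + 2295/(4513 + 11011) = 30368*(-1/16208) + 2295/15524 = -1898/1013 + 2295*(1/15524) = -1898/1013 + 2295/15524 = -27139717/15725812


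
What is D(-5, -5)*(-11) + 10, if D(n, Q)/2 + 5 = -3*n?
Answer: -210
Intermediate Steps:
D(n, Q) = -10 - 6*n (D(n, Q) = -10 + 2*(-3*n) = -10 - 6*n)
D(-5, -5)*(-11) + 10 = (-10 - 6*(-5))*(-11) + 10 = (-10 + 30)*(-11) + 10 = 20*(-11) + 10 = -220 + 10 = -210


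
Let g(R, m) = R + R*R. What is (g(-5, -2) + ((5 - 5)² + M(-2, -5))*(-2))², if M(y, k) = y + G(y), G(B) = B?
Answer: 784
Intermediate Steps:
g(R, m) = R + R²
M(y, k) = 2*y (M(y, k) = y + y = 2*y)
(g(-5, -2) + ((5 - 5)² + M(-2, -5))*(-2))² = (-5*(1 - 5) + ((5 - 5)² + 2*(-2))*(-2))² = (-5*(-4) + (0² - 4)*(-2))² = (20 + (0 - 4)*(-2))² = (20 - 4*(-2))² = (20 + 8)² = 28² = 784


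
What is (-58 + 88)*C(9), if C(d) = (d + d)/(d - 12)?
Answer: -180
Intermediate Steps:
C(d) = 2*d/(-12 + d) (C(d) = (2*d)/(-12 + d) = 2*d/(-12 + d))
(-58 + 88)*C(9) = (-58 + 88)*(2*9/(-12 + 9)) = 30*(2*9/(-3)) = 30*(2*9*(-⅓)) = 30*(-6) = -180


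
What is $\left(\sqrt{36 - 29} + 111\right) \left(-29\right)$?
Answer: $-3219 - 29 \sqrt{7} \approx -3295.7$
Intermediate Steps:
$\left(\sqrt{36 - 29} + 111\right) \left(-29\right) = \left(\sqrt{7} + 111\right) \left(-29\right) = \left(111 + \sqrt{7}\right) \left(-29\right) = -3219 - 29 \sqrt{7}$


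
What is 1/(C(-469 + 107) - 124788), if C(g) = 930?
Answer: -1/123858 ≈ -8.0738e-6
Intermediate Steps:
1/(C(-469 + 107) - 124788) = 1/(930 - 124788) = 1/(-123858) = -1/123858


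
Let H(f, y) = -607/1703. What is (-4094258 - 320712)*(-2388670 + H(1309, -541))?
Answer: 17959681261886490/1703 ≈ 1.0546e+13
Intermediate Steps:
H(f, y) = -607/1703 (H(f, y) = -607*1/1703 = -607/1703)
(-4094258 - 320712)*(-2388670 + H(1309, -541)) = (-4094258 - 320712)*(-2388670 - 607/1703) = -4414970*(-4067905617/1703) = 17959681261886490/1703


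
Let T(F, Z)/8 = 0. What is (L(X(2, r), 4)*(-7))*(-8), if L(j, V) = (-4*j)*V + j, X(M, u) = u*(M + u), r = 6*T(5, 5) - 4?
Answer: -6720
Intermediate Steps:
T(F, Z) = 0 (T(F, Z) = 8*0 = 0)
r = -4 (r = 6*0 - 4 = 0 - 4 = -4)
L(j, V) = j - 4*V*j (L(j, V) = -4*V*j + j = j - 4*V*j)
(L(X(2, r), 4)*(-7))*(-8) = (((-4*(2 - 4))*(1 - 4*4))*(-7))*(-8) = (((-4*(-2))*(1 - 16))*(-7))*(-8) = ((8*(-15))*(-7))*(-8) = -120*(-7)*(-8) = 840*(-8) = -6720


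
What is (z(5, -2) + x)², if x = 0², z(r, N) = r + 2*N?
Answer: 1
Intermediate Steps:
x = 0
(z(5, -2) + x)² = ((5 + 2*(-2)) + 0)² = ((5 - 4) + 0)² = (1 + 0)² = 1² = 1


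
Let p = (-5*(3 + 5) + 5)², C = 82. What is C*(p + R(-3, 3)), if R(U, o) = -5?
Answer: 100040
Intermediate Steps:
p = 1225 (p = (-5*8 + 5)² = (-40 + 5)² = (-35)² = 1225)
C*(p + R(-3, 3)) = 82*(1225 - 5) = 82*1220 = 100040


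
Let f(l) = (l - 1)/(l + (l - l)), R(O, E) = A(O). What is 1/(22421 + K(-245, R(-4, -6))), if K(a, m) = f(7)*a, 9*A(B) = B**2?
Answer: 1/22211 ≈ 4.5023e-5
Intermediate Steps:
A(B) = B**2/9
R(O, E) = O**2/9
f(l) = (-1 + l)/l (f(l) = (-1 + l)/(l + 0) = (-1 + l)/l)
K(a, m) = 6*a/7 (K(a, m) = ((-1 + 7)/7)*a = ((1/7)*6)*a = 6*a/7)
1/(22421 + K(-245, R(-4, -6))) = 1/(22421 + (6/7)*(-245)) = 1/(22421 - 210) = 1/22211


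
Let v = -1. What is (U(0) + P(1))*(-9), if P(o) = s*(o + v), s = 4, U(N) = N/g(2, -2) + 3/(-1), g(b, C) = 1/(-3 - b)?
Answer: 27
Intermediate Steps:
U(N) = -3 - 5*N (U(N) = N/((-1/(3 + 2))) + 3/(-1) = N/((-1/5)) + 3*(-1) = N/((-1*⅕)) - 3 = N/(-⅕) - 3 = N*(-5) - 3 = -5*N - 3 = -3 - 5*N)
P(o) = -4 + 4*o (P(o) = 4*(o - 1) = 4*(-1 + o) = -4 + 4*o)
(U(0) + P(1))*(-9) = ((-3 - 5*0) + (-4 + 4*1))*(-9) = ((-3 + 0) + (-4 + 4))*(-9) = (-3 + 0)*(-9) = -3*(-9) = 27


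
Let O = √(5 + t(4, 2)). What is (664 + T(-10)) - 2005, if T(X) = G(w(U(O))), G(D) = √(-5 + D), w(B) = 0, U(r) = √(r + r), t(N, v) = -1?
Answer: -1341 + I*√5 ≈ -1341.0 + 2.2361*I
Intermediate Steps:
O = 2 (O = √(5 - 1) = √4 = 2)
U(r) = √2*√r (U(r) = √(2*r) = √2*√r)
T(X) = I*√5 (T(X) = √(-5 + 0) = √(-5) = I*√5)
(664 + T(-10)) - 2005 = (664 + I*√5) - 2005 = -1341 + I*√5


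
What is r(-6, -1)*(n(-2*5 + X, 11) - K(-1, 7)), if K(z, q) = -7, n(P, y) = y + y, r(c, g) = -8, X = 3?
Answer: -232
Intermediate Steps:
n(P, y) = 2*y
r(-6, -1)*(n(-2*5 + X, 11) - K(-1, 7)) = -8*(2*11 - 1*(-7)) = -8*(22 + 7) = -8*29 = -232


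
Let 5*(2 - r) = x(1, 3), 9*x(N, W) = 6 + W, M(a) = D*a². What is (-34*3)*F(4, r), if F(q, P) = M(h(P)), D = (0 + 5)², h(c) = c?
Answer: -8262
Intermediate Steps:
D = 25 (D = 5² = 25)
M(a) = 25*a²
x(N, W) = ⅔ + W/9 (x(N, W) = (6 + W)/9 = ⅔ + W/9)
r = 9/5 (r = 2 - (⅔ + (⅑)*3)/5 = 2 - (⅔ + ⅓)/5 = 2 - ⅕*1 = 2 - ⅕ = 9/5 ≈ 1.8000)
F(q, P) = 25*P²
(-34*3)*F(4, r) = (-34*3)*(25*(9/5)²) = -2550*81/25 = -102*81 = -8262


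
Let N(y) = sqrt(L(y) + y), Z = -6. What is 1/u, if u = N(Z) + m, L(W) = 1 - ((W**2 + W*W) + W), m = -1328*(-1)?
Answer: 1328/1763655 - I*sqrt(71)/1763655 ≈ 0.00075298 - 4.7777e-6*I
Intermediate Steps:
m = 1328
L(W) = 1 - W - 2*W**2 (L(W) = 1 - ((W**2 + W**2) + W) = 1 - (2*W**2 + W) = 1 - (W + 2*W**2) = 1 + (-W - 2*W**2) = 1 - W - 2*W**2)
N(y) = sqrt(1 - 2*y**2) (N(y) = sqrt((1 - y - 2*y**2) + y) = sqrt(1 - 2*y**2))
u = 1328 + I*sqrt(71) (u = sqrt(1 - 2*(-6)**2) + 1328 = sqrt(1 - 2*36) + 1328 = sqrt(1 - 72) + 1328 = sqrt(-71) + 1328 = I*sqrt(71) + 1328 = 1328 + I*sqrt(71) ≈ 1328.0 + 8.4261*I)
1/u = 1/(1328 + I*sqrt(71))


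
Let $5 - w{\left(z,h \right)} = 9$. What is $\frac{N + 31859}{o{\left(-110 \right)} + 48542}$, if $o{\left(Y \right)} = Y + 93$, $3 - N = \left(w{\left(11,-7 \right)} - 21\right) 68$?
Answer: $\frac{33562}{48525} \approx 0.69164$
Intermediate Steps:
$w{\left(z,h \right)} = -4$ ($w{\left(z,h \right)} = 5 - 9 = -4$)
$N = 1703$ ($N = 3 - \left(-4 - 21\right) 68 = 3 - \left(-25\right) 68 = 3 - -1700 = 3 + 1700 = 1703$)
$o{\left(Y \right)} = 93 + Y$
$\frac{N + 31859}{o{\left(-110 \right)} + 48542} = \frac{1703 + 31859}{\left(93 - 110\right) + 48542} = \frac{33562}{-17 + 48542} = \frac{33562}{48525}$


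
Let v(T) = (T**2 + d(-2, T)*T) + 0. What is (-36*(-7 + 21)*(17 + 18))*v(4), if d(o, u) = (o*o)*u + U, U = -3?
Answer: -1199520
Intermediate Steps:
d(o, u) = -3 + u*o**2 (d(o, u) = (o*o)*u - 3 = o**2*u - 3 = u*o**2 - 3 = -3 + u*o**2)
v(T) = T**2 + T*(-3 + 4*T) (v(T) = (T**2 + (-3 + T*(-2)**2)*T) + 0 = (T**2 + (-3 + T*4)*T) + 0 = (T**2 + (-3 + 4*T)*T) + 0 = (T**2 + T*(-3 + 4*T)) + 0 = T**2 + T*(-3 + 4*T))
(-36*(-7 + 21)*(17 + 18))*v(4) = (-36*(-7 + 21)*(17 + 18))*(4*(-3 + 5*4)) = (-504*35)*(4*(-3 + 20)) = (-36*490)*(4*17) = -17640*68 = -1199520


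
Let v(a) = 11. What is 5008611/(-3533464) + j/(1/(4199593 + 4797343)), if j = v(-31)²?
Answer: 3846632280414173/3533464 ≈ 1.0886e+9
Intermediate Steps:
j = 121 (j = 11² = 121)
5008611/(-3533464) + j/(1/(4199593 + 4797343)) = 5008611/(-3533464) + 121/(1/(4199593 + 4797343)) = 5008611*(-1/3533464) + 121/(1/8996936) = -5008611/3533464 + 121/(1/8996936) = -5008611/3533464 + 121*8996936 = -5008611/3533464 + 1088629256 = 3846632280414173/3533464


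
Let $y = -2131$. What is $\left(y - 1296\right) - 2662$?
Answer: $-6089$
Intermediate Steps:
$\left(y - 1296\right) - 2662 = \left(-2131 - 1296\right) - 2662 = -3427 - 2662 = -6089$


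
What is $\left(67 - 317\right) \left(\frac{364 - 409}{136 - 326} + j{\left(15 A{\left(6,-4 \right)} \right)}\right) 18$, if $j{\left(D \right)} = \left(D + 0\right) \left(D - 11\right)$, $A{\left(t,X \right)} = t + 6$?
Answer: $- \frac{2600930250}{19} \approx -1.3689 \cdot 10^{8}$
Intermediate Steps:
$A{\left(t,X \right)} = 6 + t$
$j{\left(D \right)} = D \left(-11 + D\right)$
$\left(67 - 317\right) \left(\frac{364 - 409}{136 - 326} + j{\left(15 A{\left(6,-4 \right)} \right)}\right) 18 = \left(67 - 317\right) \left(\frac{364 - 409}{136 - 326} + 15 \left(6 + 6\right) \left(-11 + 15 \left(6 + 6\right)\right)\right) 18 = - 250 \left(- \frac{45}{-190} + 15 \cdot 12 \left(-11 + 15 \cdot 12\right)\right) 18 = - 250 \left(\left(-45\right) \left(- \frac{1}{190}\right) + 180 \left(-11 + 180\right)\right) 18 = - 250 \left(\frac{9}{38} + 180 \cdot 169\right) 18 = - 250 \left(\frac{9}{38} + 30420\right) 18 = \left(-250\right) \frac{1155969}{38} \cdot 18 = \left(- \frac{144496125}{19}\right) 18 = - \frac{2600930250}{19}$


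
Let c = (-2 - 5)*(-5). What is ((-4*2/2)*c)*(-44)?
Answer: 6160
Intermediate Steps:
c = 35 (c = -7*(-5) = 35)
((-4*2/2)*c)*(-44) = ((-4*2/2)*35)*(-44) = (-8*½*35)*(-44) = -4*35*(-44) = -140*(-44) = 6160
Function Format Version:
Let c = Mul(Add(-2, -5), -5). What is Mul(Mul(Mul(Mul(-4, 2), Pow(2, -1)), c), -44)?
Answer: 6160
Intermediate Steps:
c = 35 (c = Mul(-7, -5) = 35)
Mul(Mul(Mul(Mul(-4, 2), Pow(2, -1)), c), -44) = Mul(Mul(Mul(Mul(-4, 2), Pow(2, -1)), 35), -44) = Mul(Mul(Mul(-8, Rational(1, 2)), 35), -44) = Mul(Mul(-4, 35), -44) = Mul(-140, -44) = 6160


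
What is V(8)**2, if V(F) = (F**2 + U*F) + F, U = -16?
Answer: 3136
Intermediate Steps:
V(F) = F**2 - 15*F (V(F) = (F**2 - 16*F) + F = F**2 - 15*F)
V(8)**2 = (8*(-15 + 8))**2 = (8*(-7))**2 = (-56)**2 = 3136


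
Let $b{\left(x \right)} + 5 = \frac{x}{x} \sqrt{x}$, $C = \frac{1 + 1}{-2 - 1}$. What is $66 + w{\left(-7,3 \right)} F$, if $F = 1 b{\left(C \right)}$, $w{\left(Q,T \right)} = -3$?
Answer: $81 - i \sqrt{6} \approx 81.0 - 2.4495 i$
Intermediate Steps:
$C = - \frac{2}{3}$ ($C = \frac{2}{-3} = 2 \left(- \frac{1}{3}\right) = - \frac{2}{3} \approx -0.66667$)
$b{\left(x \right)} = -5 + \sqrt{x}$ ($b{\left(x \right)} = -5 + \frac{x}{x} \sqrt{x} = -5 + 1 \sqrt{x} = -5 + \sqrt{x}$)
$F = -5 + \frac{i \sqrt{6}}{3}$ ($F = 1 \left(-5 + \sqrt{- \frac{2}{3}}\right) = 1 \left(-5 + \frac{i \sqrt{6}}{3}\right) = -5 + \frac{i \sqrt{6}}{3} \approx -5.0 + 0.8165 i$)
$66 + w{\left(-7,3 \right)} F = 66 - 3 \left(-5 + \frac{i \sqrt{6}}{3}\right) = 66 + \left(15 - i \sqrt{6}\right) = 81 - i \sqrt{6}$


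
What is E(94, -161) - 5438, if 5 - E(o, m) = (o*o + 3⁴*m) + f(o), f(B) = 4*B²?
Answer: -36572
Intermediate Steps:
E(o, m) = 5 - 81*m - 5*o² (E(o, m) = 5 - ((o*o + 3⁴*m) + 4*o²) = 5 - ((o² + 81*m) + 4*o²) = 5 - (5*o² + 81*m) = 5 + (-81*m - 5*o²) = 5 - 81*m - 5*o²)
E(94, -161) - 5438 = (5 - 81*(-161) - 5*94²) - 5438 = (5 + 13041 - 5*8836) - 5438 = (5 + 13041 - 44180) - 5438 = -31134 - 5438 = -36572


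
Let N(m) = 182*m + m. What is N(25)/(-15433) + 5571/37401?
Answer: -465204/3154151 ≈ -0.14749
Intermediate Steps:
N(m) = 183*m
N(25)/(-15433) + 5571/37401 = (183*25)/(-15433) + 5571/37401 = 4575*(-1/15433) + 5571*(1/37401) = -75/253 + 1857/12467 = -465204/3154151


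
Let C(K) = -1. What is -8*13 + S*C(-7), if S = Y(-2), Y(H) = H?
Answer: -102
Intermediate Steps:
S = -2
-8*13 + S*C(-7) = -8*13 - 2*(-1) = -104 + 2 = -102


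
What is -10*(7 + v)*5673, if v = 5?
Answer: -680760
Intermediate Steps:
-10*(7 + v)*5673 = -10*(7 + 5)*5673 = -10*12*5673 = -120*5673 = -680760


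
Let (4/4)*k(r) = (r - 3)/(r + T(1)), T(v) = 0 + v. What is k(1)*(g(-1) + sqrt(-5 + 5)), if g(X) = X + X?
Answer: 2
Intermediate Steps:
T(v) = v
g(X) = 2*X
k(r) = (-3 + r)/(1 + r) (k(r) = (r - 3)/(r + 1) = (-3 + r)/(1 + r))
k(1)*(g(-1) + sqrt(-5 + 5)) = ((-3 + 1)/(1 + 1))*(2*(-1) + sqrt(-5 + 5)) = (-2/2)*(-2 + sqrt(0)) = ((1/2)*(-2))*(-2 + 0) = -1*(-2) = 2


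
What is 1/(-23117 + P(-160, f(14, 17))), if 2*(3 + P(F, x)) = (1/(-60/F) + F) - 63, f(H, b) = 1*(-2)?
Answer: -6/139381 ≈ -4.3047e-5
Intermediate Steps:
f(H, b) = -2
P(F, x) = -69/2 + 59*F/120 (P(F, x) = -3 + ((1/(-60/F) + F) - 63)/2 = -3 + ((-F/60 + F) - 63)/2 = -3 + (59*F/60 - 63)/2 = -3 + (-63 + 59*F/60)/2 = -3 + (-63/2 + 59*F/120) = -69/2 + 59*F/120)
1/(-23117 + P(-160, f(14, 17))) = 1/(-23117 + (-69/2 + (59/120)*(-160))) = 1/(-23117 + (-69/2 - 236/3)) = 1/(-23117 - 679/6) = 1/(-139381/6) = -6/139381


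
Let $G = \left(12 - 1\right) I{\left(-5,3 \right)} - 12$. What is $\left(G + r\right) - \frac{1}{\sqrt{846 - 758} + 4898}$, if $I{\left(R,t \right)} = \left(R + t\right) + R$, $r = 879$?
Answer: $\frac{9476172371}{11995158} + \frac{\sqrt{22}}{11995158} \approx 790.0$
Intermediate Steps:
$I{\left(R,t \right)} = t + 2 R$
$G = -89$ ($G = \left(12 - 1\right) \left(3 + 2 \left(-5\right)\right) - 12 = 11 \left(3 - 10\right) - 12 = 11 \left(-7\right) - 12 = -77 - 12 = -89$)
$\left(G + r\right) - \frac{1}{\sqrt{846 - 758} + 4898} = \left(-89 + 879\right) - \frac{1}{\sqrt{846 - 758} + 4898} = 790 - \frac{1}{\sqrt{88} + 4898} = 790 - \frac{1}{2 \sqrt{22} + 4898} = 790 - \frac{1}{4898 + 2 \sqrt{22}}$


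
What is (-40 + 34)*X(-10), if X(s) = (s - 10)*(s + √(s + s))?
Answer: -1200 + 240*I*√5 ≈ -1200.0 + 536.66*I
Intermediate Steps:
X(s) = (-10 + s)*(s + √2*√s) (X(s) = (-10 + s)*(s + √(2*s)) = (-10 + s)*(s + √2*√s))
(-40 + 34)*X(-10) = (-40 + 34)*((-10)² - 10*(-10) + √2*(-10)^(3/2) - 10*√2*√(-10)) = -6*(100 + 100 + √2*(-10*I*√10) - 10*√2*I*√10) = -6*(100 + 100 - 20*I*√5 - 20*I*√5) = -6*(200 - 40*I*√5) = -1200 + 240*I*√5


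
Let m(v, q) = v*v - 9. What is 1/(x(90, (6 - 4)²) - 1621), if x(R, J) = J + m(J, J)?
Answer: -1/1610 ≈ -0.00062112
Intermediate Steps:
m(v, q) = -9 + v² (m(v, q) = v² - 9 = -9 + v²)
x(R, J) = -9 + J + J² (x(R, J) = J + (-9 + J²) = -9 + J + J²)
1/(x(90, (6 - 4)²) - 1621) = 1/((-9 + (6 - 4)² + ((6 - 4)²)²) - 1621) = 1/((-9 + 2² + (2²)²) - 1621) = 1/((-9 + 4 + 4²) - 1621) = 1/((-9 + 4 + 16) - 1621) = 1/(11 - 1621) = 1/(-1610) = -1/1610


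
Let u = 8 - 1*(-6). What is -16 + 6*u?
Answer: 68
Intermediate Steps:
u = 14 (u = 8 + 6 = 14)
-16 + 6*u = -16 + 6*14 = -16 + 84 = 68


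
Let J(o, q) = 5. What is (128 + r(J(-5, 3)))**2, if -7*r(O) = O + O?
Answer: 784996/49 ≈ 16020.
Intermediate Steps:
r(O) = -2*O/7 (r(O) = -(O + O)/7 = -2*O/7)
(128 + r(J(-5, 3)))**2 = (128 - 2/7*5)**2 = (128 - 10/7)**2 = (886/7)**2 = 784996/49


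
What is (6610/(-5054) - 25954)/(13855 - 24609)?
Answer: 65589063/27175358 ≈ 2.4135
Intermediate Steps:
(6610/(-5054) - 25954)/(13855 - 24609) = (6610*(-1/5054) - 25954)/(-10754) = (-3305/2527 - 25954)*(-1/10754) = -65589063/2527*(-1/10754) = 65589063/27175358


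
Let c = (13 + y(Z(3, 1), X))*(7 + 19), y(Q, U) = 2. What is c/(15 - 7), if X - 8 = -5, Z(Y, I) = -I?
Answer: 195/4 ≈ 48.750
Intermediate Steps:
X = 3 (X = 8 - 5 = 3)
c = 390 (c = (13 + 2)*(7 + 19) = 15*26 = 390)
c/(15 - 7) = 390/(15 - 7) = 390/8 = (⅛)*390 = 195/4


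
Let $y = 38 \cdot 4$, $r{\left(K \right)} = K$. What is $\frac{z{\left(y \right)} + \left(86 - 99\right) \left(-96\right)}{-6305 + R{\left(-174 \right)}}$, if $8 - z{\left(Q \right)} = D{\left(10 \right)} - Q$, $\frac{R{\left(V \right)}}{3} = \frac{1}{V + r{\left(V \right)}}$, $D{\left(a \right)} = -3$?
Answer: $- \frac{163676}{731381} \approx -0.22379$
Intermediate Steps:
$y = 152$
$R{\left(V \right)} = \frac{3}{2 V}$ ($R{\left(V \right)} = \frac{3}{V + V} = \frac{3}{2 V}$)
$z{\left(Q \right)} = 11 + Q$ ($z{\left(Q \right)} = 8 - \left(-3 - Q\right) = 8 + \left(3 + Q\right) = 11 + Q$)
$\frac{z{\left(y \right)} + \left(86 - 99\right) \left(-96\right)}{-6305 + R{\left(-174 \right)}} = \frac{\left(11 + 152\right) + \left(86 - 99\right) \left(-96\right)}{-6305 + \frac{3}{2 \left(-174\right)}} = \frac{163 - -1248}{-6305 + \frac{3}{2} \left(- \frac{1}{174}\right)} = \frac{163 + 1248}{-6305 - \frac{1}{116}} = \frac{1411}{- \frac{731381}{116}} = 1411 \left(- \frac{116}{731381}\right) = - \frac{163676}{731381}$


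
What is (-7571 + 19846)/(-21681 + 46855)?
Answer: 12275/25174 ≈ 0.48761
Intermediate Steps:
(-7571 + 19846)/(-21681 + 46855) = 12275/25174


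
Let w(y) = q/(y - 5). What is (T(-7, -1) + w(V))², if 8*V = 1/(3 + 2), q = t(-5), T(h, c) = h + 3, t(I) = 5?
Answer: 992016/39601 ≈ 25.050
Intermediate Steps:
T(h, c) = 3 + h
q = 5
V = 1/40 (V = 1/(8*(3 + 2)) = (⅛)/5 = (⅛)*(⅕) = 1/40 ≈ 0.025000)
w(y) = 5/(-5 + y) (w(y) = 5/(y - 5) = 5/(-5 + y))
(T(-7, -1) + w(V))² = ((3 - 7) + 5/(-5 + 1/40))² = (-4 + 5/(-199/40))² = (-4 + 5*(-40/199))² = (-4 - 200/199)² = (-996/199)² = 992016/39601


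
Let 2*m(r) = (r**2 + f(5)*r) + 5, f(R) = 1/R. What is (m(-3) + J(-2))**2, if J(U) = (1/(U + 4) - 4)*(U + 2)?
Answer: 4489/100 ≈ 44.890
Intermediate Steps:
f(R) = 1/R
m(r) = 5/2 + r**2/2 + r/10 (m(r) = ((r**2 + r/5) + 5)/2 = (5 + r**2 + r/5)/2 = 5/2 + r**2/2 + r/10)
J(U) = (-4 + 1/(4 + U))*(2 + U) (J(U) = (1/(4 + U) - 4)*(2 + U) = (-4 + 1/(4 + U))*(2 + U))
(m(-3) + J(-2))**2 = ((5/2 + (1/2)*(-3)**2 + (1/10)*(-3)) + (-30 - 23*(-2) - 4*(-2)**2)/(4 - 2))**2 = ((5/2 + (1/2)*9 - 3/10) + (-30 + 46 - 4*4)/2)**2 = ((5/2 + 9/2 - 3/10) + (-30 + 46 - 16)/2)**2 = (67/10 + (1/2)*0)**2 = (67/10 + 0)**2 = (67/10)**2 = 4489/100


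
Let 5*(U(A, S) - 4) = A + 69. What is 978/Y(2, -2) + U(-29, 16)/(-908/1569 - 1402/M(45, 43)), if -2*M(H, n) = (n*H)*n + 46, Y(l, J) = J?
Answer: -9095137269/17798108 ≈ -511.02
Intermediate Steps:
U(A, S) = 89/5 + A/5 (U(A, S) = 4 + (A + 69)/5 = 4 + (69 + A)/5 = 4 + (69/5 + A/5) = 89/5 + A/5)
M(H, n) = -23 - H*n²/2 (M(H, n) = -((n*H)*n + 46)/2 = -((H*n)*n + 46)/2 = -(H*n² + 46)/2 = -(46 + H*n²)/2 = -23 - H*n²/2)
978/Y(2, -2) + U(-29, 16)/(-908/1569 - 1402/M(45, 43)) = 978/(-2) + (89/5 + (⅕)*(-29))/(-908/1569 - 1402/(-23 - ½*45*43²)) = 978*(-½) + (89/5 - 29/5)/(-908*1/1569 - 1402/(-23 - ½*45*1849)) = -489 + 12/(-908/1569 - 1402/(-23 - 83205/2)) = -489 + 12/(-908/1569 - 1402/(-83251/2)) = -489 + 12/(-908/1569 - 1402*(-2/83251)) = -489 + 12/(-908/1569 + 2804/83251) = -489 + 12/(-71192432/130620819) = -489 + 12*(-130620819/71192432) = -489 - 391862457/17798108 = -9095137269/17798108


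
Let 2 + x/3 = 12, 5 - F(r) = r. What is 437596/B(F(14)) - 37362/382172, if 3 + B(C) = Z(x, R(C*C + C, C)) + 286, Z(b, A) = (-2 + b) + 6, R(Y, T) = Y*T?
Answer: 83612547379/60574262 ≈ 1380.3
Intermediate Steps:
F(r) = 5 - r
x = 30 (x = -6 + 3*12 = -6 + 36 = 30)
R(Y, T) = T*Y
Z(b, A) = 4 + b
B(C) = 317 (B(C) = -3 + ((4 + 30) + 286) = -3 + (34 + 286) = -3 + 320 = 317)
437596/B(F(14)) - 37362/382172 = 437596/317 - 37362/382172 = 437596*(1/317) - 37362*1/382172 = 437596/317 - 18681/191086 = 83612547379/60574262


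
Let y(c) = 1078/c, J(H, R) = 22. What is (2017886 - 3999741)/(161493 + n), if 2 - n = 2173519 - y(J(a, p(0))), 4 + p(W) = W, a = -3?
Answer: 396371/402395 ≈ 0.98503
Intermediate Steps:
p(W) = -4 + W
n = -2173468 (n = 2 - (2173519 - 1078/22) = 2 - (2173519 - 1*49) = 2 - (2173519 - 49) = 2 - 1*2173470 = 2 - 2173470 = -2173468)
(2017886 - 3999741)/(161493 + n) = (2017886 - 3999741)/(161493 - 2173468) = -1981855/(-2011975) = -1981855*(-1/2011975) = 396371/402395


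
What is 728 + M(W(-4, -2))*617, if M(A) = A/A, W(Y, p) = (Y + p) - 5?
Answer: 1345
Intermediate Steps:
W(Y, p) = -5 + Y + p
M(A) = 1
728 + M(W(-4, -2))*617 = 728 + 1*617 = 728 + 617 = 1345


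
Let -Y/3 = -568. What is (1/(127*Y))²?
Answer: 1/46832422464 ≈ 2.1353e-11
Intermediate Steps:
Y = 1704 (Y = -3*(-568) = 1704)
(1/(127*Y))² = (1/(127*1704))² = ((1/127)*(1/1704))² = (1/216408)² = 1/46832422464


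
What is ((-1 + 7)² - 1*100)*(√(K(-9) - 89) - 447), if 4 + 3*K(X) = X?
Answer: 28608 - 128*I*√210/3 ≈ 28608.0 - 618.3*I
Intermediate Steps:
K(X) = -4/3 + X/3
((-1 + 7)² - 1*100)*(√(K(-9) - 89) - 447) = ((-1 + 7)² - 1*100)*(√((-4/3 + (⅓)*(-9)) - 89) - 447) = (6² - 100)*(√((-4/3 - 3) - 89) - 447) = (36 - 100)*(√(-13/3 - 89) - 447) = -64*(√(-280/3) - 447) = -64*(2*I*√210/3 - 447) = -64*(-447 + 2*I*√210/3) = 28608 - 128*I*√210/3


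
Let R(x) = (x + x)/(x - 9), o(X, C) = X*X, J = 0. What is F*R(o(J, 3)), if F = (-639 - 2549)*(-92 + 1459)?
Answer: 0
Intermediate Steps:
o(X, C) = X²
R(x) = 2*x/(-9 + x) (R(x) = (2*x)/(-9 + x) = 2*x/(-9 + x))
F = -4357996 (F = -3188*1367 = -4357996)
F*R(o(J, 3)) = -8715992*0²/(-9 + 0²) = -8715992*0/(-9 + 0) = -8715992*0/(-9) = -8715992*0*(-1)/9 = -4357996*0 = 0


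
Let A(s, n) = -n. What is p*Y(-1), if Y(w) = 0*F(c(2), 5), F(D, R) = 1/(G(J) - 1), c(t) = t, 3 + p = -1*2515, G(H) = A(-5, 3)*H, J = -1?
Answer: 0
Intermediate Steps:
G(H) = -3*H (G(H) = (-1*3)*H = -3*H)
p = -2518 (p = -3 - 1*2515 = -3 - 2515 = -2518)
F(D, R) = 1/2 (F(D, R) = 1/(-3*(-1) - 1) = 1/(3 - 1) = 1/2)
Y(w) = 0 (Y(w) = 0*(1/2) = 0)
p*Y(-1) = -2518*0 = 0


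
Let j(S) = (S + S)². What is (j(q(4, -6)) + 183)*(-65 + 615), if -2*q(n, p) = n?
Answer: 109450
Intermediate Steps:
q(n, p) = -n/2
j(S) = 4*S² (j(S) = (2*S)² = 4*S²)
(j(q(4, -6)) + 183)*(-65 + 615) = (4*(-½*4)² + 183)*(-65 + 615) = (4*(-2)² + 183)*550 = (4*4 + 183)*550 = (16 + 183)*550 = 199*550 = 109450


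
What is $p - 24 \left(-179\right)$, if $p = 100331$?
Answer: $104627$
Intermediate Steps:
$p - 24 \left(-179\right) = 100331 - 24 \left(-179\right) = 100331 - -4296 = 100331 + 4296 = 104627$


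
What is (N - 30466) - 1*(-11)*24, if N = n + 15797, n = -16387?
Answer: -30792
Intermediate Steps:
N = -590 (N = -16387 + 15797 = -590)
(N - 30466) - 1*(-11)*24 = (-590 - 30466) - 1*(-11)*24 = -31056 + 11*24 = -31056 + 264 = -30792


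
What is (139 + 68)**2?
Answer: 42849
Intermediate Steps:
(139 + 68)**2 = 207**2 = 42849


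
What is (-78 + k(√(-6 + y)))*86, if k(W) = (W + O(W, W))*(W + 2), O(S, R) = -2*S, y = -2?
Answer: -6020 - 344*I*√2 ≈ -6020.0 - 486.49*I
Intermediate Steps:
k(W) = -W*(2 + W) (k(W) = (W - 2*W)*(W + 2) = (-W)*(2 + W) = -W*(2 + W))
(-78 + k(√(-6 + y)))*86 = (-78 + √(-6 - 2)*(-2 - √(-6 - 2)))*86 = (-78 + √(-8)*(-2 - √(-8)))*86 = (-78 + (2*I*√2)*(-2 - 2*I*√2))*86 = (-78 + 2*I*√2*(-2 - 2*I*√2))*86 = -6708 + 172*I*√2*(-2 - 2*I*√2)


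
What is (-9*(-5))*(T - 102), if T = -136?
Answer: -10710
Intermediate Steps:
(-9*(-5))*(T - 102) = (-9*(-5))*(-136 - 102) = 45*(-238) = -10710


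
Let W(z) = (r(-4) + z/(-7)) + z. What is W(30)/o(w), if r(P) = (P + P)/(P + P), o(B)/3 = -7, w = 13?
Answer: -187/147 ≈ -1.2721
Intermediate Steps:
o(B) = -21 (o(B) = 3*(-7) = -21)
r(P) = 1 (r(P) = (2*P)/((2*P)) = (2*P)*(1/(2*P)) = 1)
W(z) = 1 + 6*z/7 (W(z) = (1 + z/(-7)) + z = (1 + z*(-⅐)) + z = (1 - z/7) + z = 1 + 6*z/7)
W(30)/o(w) = (1 + (6/7)*30)/(-21) = (1 + 180/7)*(-1/21) = (187/7)*(-1/21) = -187/147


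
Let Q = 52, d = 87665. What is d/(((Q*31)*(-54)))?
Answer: -87665/87048 ≈ -1.0071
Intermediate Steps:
d/(((Q*31)*(-54))) = 87665/(((52*31)*(-54))) = 87665/((1612*(-54))) = 87665/(-87048) = 87665*(-1/87048) = -87665/87048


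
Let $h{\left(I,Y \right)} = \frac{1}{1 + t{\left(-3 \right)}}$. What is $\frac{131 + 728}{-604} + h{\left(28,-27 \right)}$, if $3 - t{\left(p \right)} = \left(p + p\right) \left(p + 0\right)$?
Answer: $- \frac{6315}{4228} \approx -1.4936$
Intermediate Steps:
$t{\left(p \right)} = 3 - 2 p^{2}$ ($t{\left(p \right)} = 3 - \left(p + p\right) \left(p + 0\right) = 3 - 2 p p = 3 - 2 p^{2}$)
$h{\left(I,Y \right)} = - \frac{1}{14}$ ($h{\left(I,Y \right)} = \frac{1}{1 + \left(3 - 2 \left(-3\right)^{2}\right)} = \frac{1}{1 + \left(3 - 18\right)} = \frac{1}{1 - 15} = \frac{1}{-14} = - \frac{1}{14}$)
$\frac{131 + 728}{-604} + h{\left(28,-27 \right)} = \frac{131 + 728}{-604} - \frac{1}{14} = 859 \left(- \frac{1}{604}\right) - \frac{1}{14} = - \frac{859}{604} - \frac{1}{14} = - \frac{6315}{4228}$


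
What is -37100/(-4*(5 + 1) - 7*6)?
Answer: 18550/33 ≈ 562.12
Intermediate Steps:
-37100/(-4*(5 + 1) - 7*6) = -37100/(-4*6 - 42) = -37100/(-24 - 42) = -37100/(-66) = -37100*(-1)/66 = -70*(-265/33) = 18550/33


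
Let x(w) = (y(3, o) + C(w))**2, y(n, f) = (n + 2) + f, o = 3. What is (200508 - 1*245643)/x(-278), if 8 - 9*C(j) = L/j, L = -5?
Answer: -56509056108/98879045 ≈ -571.50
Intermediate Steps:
C(j) = 8/9 + 5/(9*j) (C(j) = 8/9 - (-5)/(9*j) = 8/9 + 5/(9*j))
y(n, f) = 2 + f + n (y(n, f) = (2 + n) + f = 2 + f + n)
x(w) = (8 + (5 + 8*w)/(9*w))**2 (x(w) = ((2 + 3 + 3) + (5 + 8*w)/(9*w))**2 = (8 + (5 + 8*w)/(9*w))**2)
(200508 - 1*245643)/x(-278) = (200508 - 1*245643)/(((25/81)*(1 + 16*(-278))**2/(-278)**2)) = (200508 - 245643)/(((25/81)*(1/77284)*(1 - 4448)**2)) = -45135/((25/81)*(1/77284)*(-4447)**2) = -45135/((25/81)*(1/77284)*19775809) = -45135/494395225/6260004 = -45135*6260004/494395225 = -56509056108/98879045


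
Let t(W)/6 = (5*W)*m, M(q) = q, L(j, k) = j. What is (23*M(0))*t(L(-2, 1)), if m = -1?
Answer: 0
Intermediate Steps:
t(W) = -30*W (t(W) = 6*((5*W)*(-1)) = 6*(-5*W) = -30*W)
(23*M(0))*t(L(-2, 1)) = (23*0)*(-30*(-2)) = 0*60 = 0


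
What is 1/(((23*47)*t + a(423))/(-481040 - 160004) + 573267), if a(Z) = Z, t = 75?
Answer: 320522/183744644625 ≈ 1.7444e-6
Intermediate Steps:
1/(((23*47)*t + a(423))/(-481040 - 160004) + 573267) = 1/(((23*47)*75 + 423)/(-481040 - 160004) + 573267) = 1/((1081*75 + 423)/(-641044) + 573267) = 1/((81075 + 423)*(-1/641044) + 573267) = 1/(81498*(-1/641044) + 573267) = 1/(-40749/320522 + 573267) = 1/(183744644625/320522) = 320522/183744644625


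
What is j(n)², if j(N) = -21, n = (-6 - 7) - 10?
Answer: 441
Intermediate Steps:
n = -23 (n = -13 - 10 = -23)
j(n)² = (-21)² = 441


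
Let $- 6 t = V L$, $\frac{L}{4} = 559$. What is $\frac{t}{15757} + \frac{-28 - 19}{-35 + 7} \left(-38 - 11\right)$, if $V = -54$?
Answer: $- \frac{5103557}{63028} \approx -80.973$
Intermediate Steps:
$L = 2236$ ($L = 4 \cdot 559 = 2236$)
$t = 20124$ ($t = - \frac{\left(-54\right) 2236}{6} = \left(- \frac{1}{6}\right) \left(-120744\right) = 20124$)
$\frac{t}{15757} + \frac{-28 - 19}{-35 + 7} \left(-38 - 11\right) = \frac{20124}{15757} + \frac{-28 - 19}{-35 + 7} \left(-38 - 11\right) = 20124 \cdot \frac{1}{15757} + - \frac{47}{-28} \left(-38 - 11\right) = \frac{20124}{15757} + \left(-47\right) \left(- \frac{1}{28}\right) \left(-38 - 11\right) = \frac{20124}{15757} + \frac{47}{28} \left(-49\right) = \frac{20124}{15757} - \frac{329}{4} = - \frac{5103557}{63028}$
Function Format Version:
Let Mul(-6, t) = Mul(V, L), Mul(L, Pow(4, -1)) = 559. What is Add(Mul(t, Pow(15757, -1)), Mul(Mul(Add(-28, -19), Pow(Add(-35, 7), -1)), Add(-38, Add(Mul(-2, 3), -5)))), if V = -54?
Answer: Rational(-5103557, 63028) ≈ -80.973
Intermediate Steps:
L = 2236 (L = Mul(4, 559) = 2236)
t = 20124 (t = Mul(Rational(-1, 6), Mul(-54, 2236)) = Mul(Rational(-1, 6), -120744) = 20124)
Add(Mul(t, Pow(15757, -1)), Mul(Mul(Add(-28, -19), Pow(Add(-35, 7), -1)), Add(-38, Add(Mul(-2, 3), -5)))) = Add(Mul(20124, Pow(15757, -1)), Mul(Mul(Add(-28, -19), Pow(Add(-35, 7), -1)), Add(-38, Add(Mul(-2, 3), -5)))) = Add(Mul(20124, Rational(1, 15757)), Mul(Mul(-47, Pow(-28, -1)), Add(-38, Add(-6, -5)))) = Add(Rational(20124, 15757), Mul(Mul(-47, Rational(-1, 28)), Add(-38, -11))) = Add(Rational(20124, 15757), Mul(Rational(47, 28), -49)) = Add(Rational(20124, 15757), Rational(-329, 4)) = Rational(-5103557, 63028)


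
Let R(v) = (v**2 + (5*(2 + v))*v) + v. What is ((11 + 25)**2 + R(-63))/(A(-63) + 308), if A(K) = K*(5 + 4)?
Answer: -24417/259 ≈ -94.274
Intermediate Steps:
A(K) = 9*K (A(K) = K*9 = 9*K)
R(v) = v + v**2 + v*(10 + 5*v) (R(v) = (v**2 + (10 + 5*v)*v) + v = (v**2 + v*(10 + 5*v)) + v = v + v**2 + v*(10 + 5*v))
((11 + 25)**2 + R(-63))/(A(-63) + 308) = ((11 + 25)**2 - 63*(11 + 6*(-63)))/(9*(-63) + 308) = (36**2 - 63*(11 - 378))/(-567 + 308) = (1296 - 63*(-367))/(-259) = (1296 + 23121)*(-1/259) = 24417*(-1/259) = -24417/259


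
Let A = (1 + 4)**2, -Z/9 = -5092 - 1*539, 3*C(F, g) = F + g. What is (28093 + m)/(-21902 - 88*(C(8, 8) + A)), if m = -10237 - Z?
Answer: 98469/73714 ≈ 1.3358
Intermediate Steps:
C(F, g) = F/3 + g/3 (C(F, g) = (F + g)/3 = F/3 + g/3)
Z = 50679 (Z = -9*(-5092 - 1*539) = -9*(-5092 - 539) = -9*(-5631) = 50679)
A = 25 (A = 5**2 = 25)
m = -60916 (m = -10237 - 1*50679 = -10237 - 50679 = -60916)
(28093 + m)/(-21902 - 88*(C(8, 8) + A)) = (28093 - 60916)/(-21902 - 88*(((1/3)*8 + (1/3)*8) + 25)) = -32823/(-21902 - 88*((8/3 + 8/3) + 25)) = -32823/(-21902 - 88*(16/3 + 25)) = -32823/(-21902 - 88*91/3) = -32823/(-21902 - 8008/3) = -32823/(-73714/3) = -32823*(-3/73714) = 98469/73714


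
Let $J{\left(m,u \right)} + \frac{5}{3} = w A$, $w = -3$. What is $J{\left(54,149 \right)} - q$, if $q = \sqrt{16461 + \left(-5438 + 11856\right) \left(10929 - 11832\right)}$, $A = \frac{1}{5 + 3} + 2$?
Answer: $- \frac{193}{24} - i \sqrt{5778993} \approx -8.0417 - 2404.0 i$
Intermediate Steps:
$A = \frac{17}{8}$ ($A = \frac{1}{8} + 2 = \frac{17}{8} \approx 2.125$)
$J{\left(m,u \right)} = - \frac{193}{24}$ ($J{\left(m,u \right)} = - \frac{5}{3} - \frac{51}{8} = - \frac{193}{24}$)
$q = i \sqrt{5778993}$ ($q = \sqrt{16461 + 6418 \left(-903\right)} = \sqrt{16461 - 5795454} = \sqrt{-5778993} = i \sqrt{5778993} \approx 2404.0 i$)
$J{\left(54,149 \right)} - q = - \frac{193}{24} - i \sqrt{5778993}$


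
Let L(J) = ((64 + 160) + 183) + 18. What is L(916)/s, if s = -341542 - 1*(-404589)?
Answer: 425/63047 ≈ 0.0067410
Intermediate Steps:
s = 63047 (s = -341542 + 404589 = 63047)
L(J) = 425 (L(J) = (224 + 183) + 18 = 407 + 18 = 425)
L(916)/s = 425/63047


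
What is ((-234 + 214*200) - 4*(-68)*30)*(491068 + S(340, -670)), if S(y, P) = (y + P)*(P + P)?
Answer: 47340952568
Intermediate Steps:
S(y, P) = 2*P*(P + y) (S(y, P) = (P + y)*(2*P) = 2*P*(P + y))
((-234 + 214*200) - 4*(-68)*30)*(491068 + S(340, -670)) = ((-234 + 214*200) - 4*(-68)*30)*(491068 + 2*(-670)*(-670 + 340)) = ((-234 + 42800) + 272*30)*(491068 + 2*(-670)*(-330)) = (42566 + 8160)*(491068 + 442200) = 50726*933268 = 47340952568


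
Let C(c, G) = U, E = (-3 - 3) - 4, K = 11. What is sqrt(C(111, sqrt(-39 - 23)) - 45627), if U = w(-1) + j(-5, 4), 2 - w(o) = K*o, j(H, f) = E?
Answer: 2*I*sqrt(11406) ≈ 213.6*I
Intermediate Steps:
E = -10 (E = -6 - 4 = -10)
j(H, f) = -10
w(o) = 2 - 11*o
U = 3 (U = (2 - 11*(-1)) - 10 = (2 + 11) - 10 = 13 - 10 = 3)
C(c, G) = 3
sqrt(C(111, sqrt(-39 - 23)) - 45627) = sqrt(3 - 45627) = sqrt(-45624) = 2*I*sqrt(11406)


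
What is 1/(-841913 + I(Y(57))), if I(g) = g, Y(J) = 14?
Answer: -1/841899 ≈ -1.1878e-6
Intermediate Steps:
1/(-841913 + I(Y(57))) = 1/(-841913 + 14) = 1/(-841899) = -1/841899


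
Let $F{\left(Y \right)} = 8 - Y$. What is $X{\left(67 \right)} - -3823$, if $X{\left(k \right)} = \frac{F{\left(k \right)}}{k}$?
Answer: $\frac{256082}{67} \approx 3822.1$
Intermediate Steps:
$X{\left(k \right)} = \frac{8 - k}{k}$
$X{\left(67 \right)} - -3823 = \frac{8 - 67}{67} - -3823 = \frac{8 - 67}{67} + 3823 = \frac{1}{67} \left(-59\right) + 3823 = - \frac{59}{67} + 3823 = \frac{256082}{67}$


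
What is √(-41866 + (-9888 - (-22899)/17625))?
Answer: 3*I*√7939008055/1175 ≈ 227.49*I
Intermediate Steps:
√(-41866 + (-9888 - (-22899)/17625)) = √(-41866 + (-9888 - 1*(-7633/5875))) = √(-41866 + (-9888 + 7633/5875)) = √(-41866 - 58084367/5875) = √(-304047117/5875) = 3*I*√7939008055/1175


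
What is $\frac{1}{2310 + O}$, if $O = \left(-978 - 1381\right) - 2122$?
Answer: $- \frac{1}{2171} \approx -0.00046062$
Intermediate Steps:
$O = -4481$ ($O = -2359 - 2122 = -4481$)
$\frac{1}{2310 + O} = \frac{1}{2310 - 4481} = \frac{1}{-2171} = - \frac{1}{2171}$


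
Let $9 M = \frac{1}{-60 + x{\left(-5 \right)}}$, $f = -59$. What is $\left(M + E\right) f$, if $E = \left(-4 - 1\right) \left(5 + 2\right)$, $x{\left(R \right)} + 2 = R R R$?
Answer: $\frac{3475454}{1683} \approx 2065.0$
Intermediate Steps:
$x{\left(R \right)} = -2 + R^{3}$ ($x{\left(R \right)} = -2 + R R R = -2 + R^{2} R = -2 + R^{3}$)
$M = - \frac{1}{1683}$ ($M = \frac{1}{9 \left(-60 + \left(-2 + \left(-5\right)^{3}\right)\right)} = \frac{1}{9 \left(-60 - 127\right)} = \frac{1}{9 \left(-187\right)} = \frac{1}{9} \left(- \frac{1}{187}\right) = - \frac{1}{1683} \approx -0.00059418$)
$E = -35$ ($E = \left(-4 - 1\right) 7 = \left(-5\right) 7 = -35$)
$\left(M + E\right) f = \left(- \frac{1}{1683} - 35\right) \left(-59\right) = \left(- \frac{58906}{1683}\right) \left(-59\right) = \frac{3475454}{1683}$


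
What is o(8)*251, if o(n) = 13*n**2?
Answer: 208832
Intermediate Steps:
o(8)*251 = (13*8**2)*251 = (13*64)*251 = 832*251 = 208832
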